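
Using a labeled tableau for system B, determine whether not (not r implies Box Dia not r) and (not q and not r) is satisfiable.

1. not (not r implies Box Dia not r) and (not q and not r), w0
2. not (not r implies Box Dia not r), w0
3. not q and not r, w0
4. not r, w0
5. not Box Dia not r, w0
6. not q, w0
7. not Dia not r, w1
8. r, w0
Accessibility: w0Rw0, w0Rw1, w1Rw0, w1Rw1
Branch closes: r and not r both at w0.
All branches of the tableau close; one closing branch shown above.

Unsatisfiable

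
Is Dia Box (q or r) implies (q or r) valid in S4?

Tableau for the negation not (Dia Box (q or r) implies (q or r)):
1. not (Dia Box (q or r) implies (q or r)), 0
2. Dia Box (q or r), 0   [neg-implies-rule on 1]
3. not (q or r), 0   [neg-implies-rule on 1]
4. not q, 0   [neg-or-rule on 3]
5. not r, 0   [neg-or-rule on 3]
6. Box (q or r), 1   [Dia-rule on 2: fresh world 1, 0R1]
7. q or r, 1   [Box-rule on 6 via 1R1]
8. r, 1   [or-rule on 7 (branches; this branch)]
Accessibility: 0R0, 0R1, 1R1
The negation has an open branch (countermodel exists).

No, not valid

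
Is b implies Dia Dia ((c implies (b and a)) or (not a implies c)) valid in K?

Tableau for the negation not (b implies Dia Dia ((c implies (b and a)) or (not a implies c))):
1. not (b implies Dia Dia ((c implies (b and a)) or (not a implies c))), 0
2. b, 0
3. not Dia Dia ((c implies (b and a)) or (not a implies c)), 0
The negation has an open branch (countermodel exists).

Not valid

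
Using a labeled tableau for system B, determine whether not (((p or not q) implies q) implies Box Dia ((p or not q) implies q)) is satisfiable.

1. not (((p or not q) implies q) implies Box Dia ((p or not q) implies q)), w0
2. (p or not q) implies q, w0   [neg-implies-rule on 1]
3. not Box Dia ((p or not q) implies q), w0   [neg-implies-rule on 1]
4. not (p or not q), w0   [implies-rule on 2 (branches; this branch)]
5. not p, w0   [neg-or-rule on 4]
6. q, w0   [neg-or-rule on 4]
7. not Dia ((p or not q) implies q), w1   [neg-Box-rule on 3: fresh world w1, w0Rw1]
8. not ((p or not q) implies q), w0   [neg-Dia-rule on 7 via w1Rw0]
9. p or not q, w0   [neg-implies-rule on 8]
10. not q, w0   [neg-implies-rule on 8]
Accessibility: w0Rw0, w0Rw1, w1Rw0, w1Rw1
Branch closes: q and not q both at w0.
(One branch shown.) All branches close.

Unsatisfiable (every branch closes)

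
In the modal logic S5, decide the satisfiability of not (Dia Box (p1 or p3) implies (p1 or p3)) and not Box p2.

1. not (Dia Box (p1 or p3) implies (p1 or p3)) and not Box p2, u
2. not (Dia Box (p1 or p3) implies (p1 or p3)), u
3. not Box p2, u
4. Dia Box (p1 or p3), u
5. not (p1 or p3), u
6. not p1, u
7. not p3, u
8. not p2, v
9. Box (p1 or p3), w
10. p1 or p3, u
11. p1 or p3, v
12. p1 or p3, w
13. p3, u
Accessibility: uRu, uRv, uRw, vRu, vRv, vRw, wRu, wRv, wRw
Branch closes: p3 and not p3 both at u.
All branches of the tableau close; one closing branch shown above.

No, unsatisfiable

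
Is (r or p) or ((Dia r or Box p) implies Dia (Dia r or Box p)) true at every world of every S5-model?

Tableau for the negation not ((r or p) or ((Dia r or Box p) implies Dia (Dia r or Box p))):
1. not ((r or p) or ((Dia r or Box p) implies Dia (Dia r or Box p))), w0
2. not (r or p), w0   [neg-or-rule on 1]
3. not ((Dia r or Box p) implies Dia (Dia r or Box p)), w0   [neg-or-rule on 1]
4. not r, w0   [neg-or-rule on 2]
5. not p, w0   [neg-or-rule on 2]
6. Dia r or Box p, w0   [neg-implies-rule on 3]
7. not Dia (Dia r or Box p), w0   [neg-implies-rule on 3]
8. not (Dia r or Box p), w0   [neg-Dia-rule on 7 via w0Rw0]
9. not Dia r, w0   [neg-or-rule on 8]
10. not Box p, w0   [neg-or-rule on 8]
11. Dia r, w0   [or-rule on 6 (branches; this branch)]
12. not p, w1   [neg-Box-rule on 10: fresh world w1, w0Rw1]
13. not (Dia r or Box p), w1   [neg-Dia-rule on 7 via w0Rw1]
14. not Dia r, w1   [neg-or-rule on 13]
15. not Box p, w1   [neg-or-rule on 13]
16. not r, w1   [neg-Dia-rule on 9 via w0Rw1]
17. r, w2   [Dia-rule on 11: fresh world w2, w0Rw2]
18. not (Dia r or Box p), w2   [neg-Dia-rule on 7 via w0Rw2]
19. not Dia r, w2   [neg-or-rule on 18]
20. not Box p, w2   [neg-or-rule on 18]
21. not r, w2   [neg-Dia-rule on 9 via w0Rw2]
Accessibility: w0Rw0, w0Rw1, w0Rw2, w1Rw0, w1Rw1, w1Rw2, w2Rw0, w2Rw1, w2Rw2
Branch closes: r and not r both at w2.
Every branch of the negation's tableau closes; the branch above is one of them.

Yes, valid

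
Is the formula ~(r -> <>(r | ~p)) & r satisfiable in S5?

Unsatisfiable (every branch closes)

1. ~(r -> <>(r | ~p)) & r, w0
2. ~(r -> <>(r | ~p)), w0
3. r, w0
4. ~<>(r | ~p), w0
5. ~(r | ~p), w0
6. ~r, w0
7. p, w0
Accessibility: w0Rw0
Branch closes: r and ~r both at w0.
All branches of the tableau close; one closing branch shown above.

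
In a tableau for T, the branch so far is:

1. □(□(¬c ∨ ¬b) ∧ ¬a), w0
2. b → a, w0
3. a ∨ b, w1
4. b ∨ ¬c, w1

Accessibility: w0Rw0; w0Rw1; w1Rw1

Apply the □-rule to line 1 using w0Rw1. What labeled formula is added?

□(¬c ∨ ¬b) ∧ ¬a, w1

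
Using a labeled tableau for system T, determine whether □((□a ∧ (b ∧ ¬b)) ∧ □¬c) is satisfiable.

Unsatisfiable

1. □((□a ∧ (b ∧ ¬b)) ∧ □¬c), 0
2. (□a ∧ (b ∧ ¬b)) ∧ □¬c, 0
3. □a ∧ (b ∧ ¬b), 0
4. □¬c, 0
5. □a, 0
6. b ∧ ¬b, 0
7. b, 0
8. ¬b, 0
Accessibility: 0R0
Branch closes: b and ¬b both at 0.
Every branch closes; the branch above is one of them.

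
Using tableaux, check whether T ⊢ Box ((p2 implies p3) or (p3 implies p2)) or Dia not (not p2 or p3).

Tableau for the negation not (Box ((p2 implies p3) or (p3 implies p2)) or Dia not (not p2 or p3)):
1. not (Box ((p2 implies p3) or (p3 implies p2)) or Dia not (not p2 or p3)), u
2. not Box ((p2 implies p3) or (p3 implies p2)), u   [neg-or-rule on 1]
3. not Dia not (not p2 or p3), u   [neg-or-rule on 1]
4. not p2 or p3, u   [neg-Dia-rule on 3 via uRu]
5. p3, u   [or-rule on 4 (branches; this branch)]
6. not ((p2 implies p3) or (p3 implies p2)), v   [neg-Box-rule on 2: fresh world v, uRv]
7. not (p2 implies p3), v   [neg-or-rule on 6]
8. not (p3 implies p2), v   [neg-or-rule on 6]
9. p2, v   [neg-implies-rule on 7]
10. not p3, v   [neg-implies-rule on 7]
11. p3, v   [neg-implies-rule on 8]
12. not p2, v   [neg-implies-rule on 8]
Accessibility: uRu, uRv, vRv
Branch closes: p3 and not p3 both at v.
Every branch of the negation's tableau closes; the branch above is one of them.

Valid in T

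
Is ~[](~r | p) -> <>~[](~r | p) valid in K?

Tableau for the negation ~(~[](~r | p) -> <>~[](~r | p)):
1. ~(~[](~r | p) -> <>~[](~r | p)), u
2. ~[](~r | p), u
3. ~<>~[](~r | p), u
4. ~(~r | p), v
5. r, v
6. ~p, v
7. [](~r | p), v
Accessibility: uRv
The negation has an open branch (countermodel exists).

Not valid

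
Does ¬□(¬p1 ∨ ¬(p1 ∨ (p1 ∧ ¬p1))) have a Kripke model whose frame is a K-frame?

Satisfiable (open branch found)

1. ¬□(¬p1 ∨ ¬(p1 ∨ (p1 ∧ ¬p1))), w0
2. ¬(¬p1 ∨ ¬(p1 ∨ (p1 ∧ ¬p1))), w1   [¬□-rule on 1: fresh world w1, w0Rw1]
3. p1, w1   [¬∨-rule on 2]
4. p1 ∨ (p1 ∧ ¬p1), w1   [¬∨-rule on 2]
Accessibility: w0Rw1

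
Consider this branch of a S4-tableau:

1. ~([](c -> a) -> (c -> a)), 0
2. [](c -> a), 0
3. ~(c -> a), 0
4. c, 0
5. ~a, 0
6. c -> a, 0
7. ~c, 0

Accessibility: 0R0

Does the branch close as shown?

Both c and ~c appear at 0.

Closed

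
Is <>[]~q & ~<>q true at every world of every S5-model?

Not valid

Tableau for the negation ~(<>[]~q & ~<>q):
1. ~(<>[]~q & ~<>q), 0
2. <>q, 0
3. q, 1
Accessibility: 0R0, 0R1, 1R0, 1R1
The negation has an open branch (countermodel exists).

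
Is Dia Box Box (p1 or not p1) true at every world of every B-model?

Yes, valid

Tableau for the negation not Dia Box Box (p1 or not p1):
1. not Dia Box Box (p1 or not p1), w0
2. not Box Box (p1 or not p1), w0
3. not Box (p1 or not p1), w1
4. not Box Box (p1 or not p1), w1
5. not (p1 or not p1), w2
6. not p1, w2
7. p1, w2
Accessibility: w0Rw0, w0Rw1, w1Rw0, w1Rw1, w1Rw2, w2Rw1, w2Rw2
Branch closes: p1 and not p1 both at w2.
All branches of the negation close; one closing branch shown above.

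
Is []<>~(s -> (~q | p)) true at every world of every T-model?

Invalid (countermodel exists)

Tableau for the negation ~[]<>~(s -> (~q | p)):
1. ~[]<>~(s -> (~q | p)), u
2. ~<>~(s -> (~q | p)), v
3. s -> (~q | p), v
4. ~q | p, v
5. p, v
Accessibility: uRu, uRv, vRv
The negation has an open branch (countermodel exists).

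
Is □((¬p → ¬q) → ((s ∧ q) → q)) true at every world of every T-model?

Yes, valid

Tableau for the negation ¬□((¬p → ¬q) → ((s ∧ q) → q)):
1. ¬□((¬p → ¬q) → ((s ∧ q) → q)), u
2. ¬((¬p → ¬q) → ((s ∧ q) → q)), v
3. ¬p → ¬q, v
4. ¬((s ∧ q) → q), v
5. s ∧ q, v
6. ¬q, v
7. s, v
8. q, v
Accessibility: uRu, uRv, vRv
Branch closes: q and ¬q both at v.
Every branch of the negation's tableau closes; the branch above is one of them.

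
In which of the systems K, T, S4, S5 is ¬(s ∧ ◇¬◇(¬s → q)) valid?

S5-tableau for the negation s ∧ ◇¬◇(¬s → q):
1. s ∧ ◇¬◇(¬s → q), u
2. s, u   [∧-rule on 1]
3. ◇¬◇(¬s → q), u   [∧-rule on 1]
4. ¬◇(¬s → q), v   [◇-rule on 3: fresh world v, uRv]
5. ¬(¬s → q), u   [¬◇-rule on 4 via vRu]
6. ¬s, u   [¬→-rule on 5]
7. ¬q, u   [¬→-rule on 5]
Accessibility: uRu, uRv, vRu, vRv
Branch closes: s and ¬s both at u.
Every branch closes (one shown): valid in S5.
S4-tableau for the negation s ∧ ◇¬◇(¬s → q):
1. s ∧ ◇¬◇(¬s → q), u
2. s, u   [∧-rule on 1]
3. ◇¬◇(¬s → q), u   [∧-rule on 1]
4. ¬◇(¬s → q), v   [◇-rule on 3: fresh world v, uRv]
5. ¬(¬s → q), v   [¬◇-rule on 4 via vRv]
6. ¬s, v   [¬→-rule on 5]
7. ¬q, v   [¬→-rule on 5]
Accessibility: uRu, uRv, vRv
Complete open branch: countermodel on an S4-frame, so not valid in S4, nor in K, T (the same frame is also a K-frame and a T-frame).

S5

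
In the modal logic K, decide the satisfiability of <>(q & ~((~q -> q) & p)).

Satisfiable

1. <>(q & ~((~q -> q) & p)), u
2. q & ~((~q -> q) & p), v
3. q, v
4. ~((~q -> q) & p), v
5. ~p, v
Accessibility: uRv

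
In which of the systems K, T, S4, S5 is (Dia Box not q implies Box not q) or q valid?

S5-tableau for the negation not ((Dia Box not q implies Box not q) or q):
1. not ((Dia Box not q implies Box not q) or q), w0
2. not (Dia Box not q implies Box not q), w0
3. not q, w0
4. Dia Box not q, w0
5. not Box not q, w0
6. Box not q, w1
7. not q, w1
8. q, w2
9. not q, w2
Accessibility: w0Rw0, w0Rw1, w0Rw2, w1Rw0, w1Rw1, w1Rw2, w2Rw0, w2Rw1, w2Rw2
Branch closes: q and not q both at w2.
Every branch closes (one shown): valid in S5.
S4-tableau for the negation not ((Dia Box not q implies Box not q) or q):
1. not ((Dia Box not q implies Box not q) or q), w0
2. not (Dia Box not q implies Box not q), w0
3. not q, w0
4. Dia Box not q, w0
5. not Box not q, w0
6. Box not q, w1
7. not q, w1
8. q, w2
Accessibility: w0Rw0, w0Rw1, w0Rw2, w1Rw1, w2Rw2
Complete open branch: countermodel on an S4-frame, so not valid in S4, nor in K, T (the same frame is also a K-frame and a T-frame).

S5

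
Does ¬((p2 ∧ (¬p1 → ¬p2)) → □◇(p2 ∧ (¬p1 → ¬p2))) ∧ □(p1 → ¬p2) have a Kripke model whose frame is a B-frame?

1. ¬((p2 ∧ (¬p1 → ¬p2)) → □◇(p2 ∧ (¬p1 → ¬p2))) ∧ □(p1 → ¬p2), w0
2. ¬((p2 ∧ (¬p1 → ¬p2)) → □◇(p2 ∧ (¬p1 → ¬p2))), w0
3. □(p1 → ¬p2), w0
4. p2 ∧ (¬p1 → ¬p2), w0
5. ¬□◇(p2 ∧ (¬p1 → ¬p2)), w0
6. p2, w0
7. ¬p1 → ¬p2, w0
8. p1 → ¬p2, w0
9. p1, w0
10. ¬p2, w0
Accessibility: w0Rw0
Branch closes: p2 and ¬p2 both at w0.
(One branch shown.) All branches close.

No, unsatisfiable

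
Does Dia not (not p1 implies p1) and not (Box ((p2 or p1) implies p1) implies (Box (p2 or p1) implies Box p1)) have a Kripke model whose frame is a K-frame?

No, unsatisfiable

1. Dia not (not p1 implies p1) and not (Box ((p2 or p1) implies p1) implies (Box (p2 or p1) implies Box p1)), w0
2. Dia not (not p1 implies p1), w0
3. not (Box ((p2 or p1) implies p1) implies (Box (p2 or p1) implies Box p1)), w0
4. Box ((p2 or p1) implies p1), w0
5. not (Box (p2 or p1) implies Box p1), w0
6. Box (p2 or p1), w0
7. not Box p1, w0
8. not (not p1 implies p1), w1
9. not p1, w1
10. (p2 or p1) implies p1, w1
11. p2 or p1, w1
12. not (p2 or p1), w1
13. not p2, w1
14. p1, w1
Accessibility: w0Rw1
Branch closes: p1 and not p1 both at w1.
All branches of the tableau close; one closing branch shown above.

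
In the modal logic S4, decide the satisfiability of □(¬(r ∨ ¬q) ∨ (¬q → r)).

Satisfiable (open branch found)

1. □(¬(r ∨ ¬q) ∨ (¬q → r)), w0
2. ¬(r ∨ ¬q) ∨ (¬q → r), w0
3. ¬q → r, w0
4. r, w0
Accessibility: w0Rw0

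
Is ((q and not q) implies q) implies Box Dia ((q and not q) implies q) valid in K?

Not valid

Tableau for the negation not (((q and not q) implies q) implies Box Dia ((q and not q) implies q)):
1. not (((q and not q) implies q) implies Box Dia ((q and not q) implies q)), 0
2. (q and not q) implies q, 0   [neg-implies-rule on 1]
3. not Box Dia ((q and not q) implies q), 0   [neg-implies-rule on 1]
4. q, 0   [implies-rule on 2 (branches; this branch)]
5. not Dia ((q and not q) implies q), 1   [neg-Box-rule on 3: fresh world 1, 0R1]
Accessibility: 0R1
The negation has an open branch (countermodel exists).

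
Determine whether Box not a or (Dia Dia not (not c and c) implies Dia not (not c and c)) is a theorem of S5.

Valid

Tableau for the negation not (Box not a or (Dia Dia not (not c and c) implies Dia not (not c and c))):
1. not (Box not a or (Dia Dia not (not c and c) implies Dia not (not c and c))), u
2. not Box not a, u
3. not (Dia Dia not (not c and c) implies Dia not (not c and c)), u
4. Dia Dia not (not c and c), u
5. not Dia not (not c and c), u
6. not c and c, u
7. not c, u
8. c, u
Accessibility: uRu
Branch closes: c and not c both at u.
Every branch of the negation's tableau closes; the branch above is one of them.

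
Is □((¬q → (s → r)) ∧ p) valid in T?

Tableau for the negation ¬□((¬q → (s → r)) ∧ p):
1. ¬□((¬q → (s → r)) ∧ p), w0
2. ¬((¬q → (s → r)) ∧ p), w1
3. ¬p, w1
Accessibility: w0Rw0, w0Rw1, w1Rw1
The negation has an open branch (countermodel exists).

Invalid (countermodel exists)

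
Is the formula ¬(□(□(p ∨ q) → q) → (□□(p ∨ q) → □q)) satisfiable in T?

Unsatisfiable (every branch closes)

1. ¬(□(□(p ∨ q) → q) → (□□(p ∨ q) → □q)), 0
2. □(□(p ∨ q) → q), 0   [¬→-rule on 1]
3. ¬(□□(p ∨ q) → □q), 0   [¬→-rule on 1]
4. □□(p ∨ q), 0   [¬→-rule on 3]
5. ¬□q, 0   [¬→-rule on 3]
6. □(p ∨ q) → q, 0   [□-rule on 2 via 0R0]
7. □(p ∨ q), 0   [□-rule on 4 via 0R0]
8. p ∨ q, 0   [□-rule on 7 via 0R0]
9. ¬□(p ∨ q), 0   [→-rule on 6 (branches; this branch)]
10. q, 0   [∨-rule on 8 (branches; this branch)]
11. ¬q, 1   [¬□-rule on 5: fresh world 1, 0R1]
12. □(p ∨ q) → q, 1   [□-rule on 2 via 0R1]
13. □(p ∨ q), 1   [□-rule on 4 via 0R1]
14. p ∨ q, 1   [□-rule on 7 via 0R1]
15. ¬□(p ∨ q), 1   [→-rule on 12 (branches; this branch)]
16. p, 1   [∨-rule on 14 (branches; this branch)]
17. ¬(p ∨ q), 2   [¬□-rule on 9: fresh world 2, 0R2]
18. ¬p, 2   [¬∨-rule on 17]
19. ¬q, 2   [¬∨-rule on 17]
20. □(p ∨ q) → q, 2   [□-rule on 2 via 0R2]
21. □(p ∨ q), 2   [□-rule on 4 via 0R2]
22. p ∨ q, 2   [□-rule on 7 via 0R2]
23. ¬□(p ∨ q), 2   [→-rule on 20 (branches; this branch)]
24. q, 2   [∨-rule on 22 (branches; this branch)]
Accessibility: 0R0, 0R1, 0R2, 1R1, 2R2
Branch closes: q and ¬q both at 2.
(One branch shown.) All branches close.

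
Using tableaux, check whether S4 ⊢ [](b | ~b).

Tableau for the negation ~[](b | ~b):
1. ~[](b | ~b), w0
2. ~(b | ~b), w1
3. ~b, w1
4. b, w1
Accessibility: w0Rw0, w0Rw1, w1Rw1
Branch closes: b and ~b both at w1.
Every branch of the negation's tableau closes; the branch above is one of them.

Valid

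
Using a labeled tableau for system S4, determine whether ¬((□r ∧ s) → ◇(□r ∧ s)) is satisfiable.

1. ¬((□r ∧ s) → ◇(□r ∧ s)), w0
2. □r ∧ s, w0
3. ¬◇(□r ∧ s), w0
4. □r, w0
5. s, w0
6. ¬(□r ∧ s), w0
7. r, w0
8. ¬□r, w0
9. ¬r, w1
10. ¬(□r ∧ s), w1
11. r, w1
Accessibility: w0Rw0, w0Rw1, w1Rw1
Branch closes: r and ¬r both at w1.
All branches of the tableau close; one closing branch shown above.

No, unsatisfiable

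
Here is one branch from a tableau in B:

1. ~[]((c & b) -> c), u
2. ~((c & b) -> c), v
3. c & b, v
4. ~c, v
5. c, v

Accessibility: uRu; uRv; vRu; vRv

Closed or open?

Yes, closed

Both c and ~c appear at v.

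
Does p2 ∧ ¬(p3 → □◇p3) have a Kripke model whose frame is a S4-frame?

1. p2 ∧ ¬(p3 → □◇p3), w0
2. p2, w0   [∧-rule on 1]
3. ¬(p3 → □◇p3), w0   [∧-rule on 1]
4. p3, w0   [¬→-rule on 3]
5. ¬□◇p3, w0   [¬→-rule on 3]
6. ¬◇p3, w1   [¬□-rule on 5: fresh world w1, w0Rw1]
7. ¬p3, w1   [¬◇-rule on 6 via w1Rw1]
Accessibility: w0Rw0, w0Rw1, w1Rw1

Satisfiable (open branch found)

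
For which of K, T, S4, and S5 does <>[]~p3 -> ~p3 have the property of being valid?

S5-tableau for the negation ~(<>[]~p3 -> ~p3):
1. ~(<>[]~p3 -> ~p3), w0
2. <>[]~p3, w0
3. p3, w0
4. []~p3, w1
5. ~p3, w0
Accessibility: w0Rw0, w0Rw1, w1Rw0, w1Rw1
Branch closes: p3 and ~p3 both at w0.
Every branch closes (one shown): valid in S5.
S4-tableau for the negation ~(<>[]~p3 -> ~p3):
1. ~(<>[]~p3 -> ~p3), w0
2. <>[]~p3, w0
3. p3, w0
4. []~p3, w1
5. ~p3, w1
Accessibility: w0Rw0, w0Rw1, w1Rw1
Complete open branch: countermodel on an S4-frame, so not valid in S4, nor in K, T (the same frame is also a K-frame and a T-frame).

S5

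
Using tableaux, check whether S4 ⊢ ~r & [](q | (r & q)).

Not valid

Tableau for the negation ~(~r & [](q | (r & q))):
1. ~(~r & [](q | (r & q))), u
2. ~[](q | (r & q)), u
3. ~(q | (r & q)), v
4. ~q, v
5. ~(r & q), v
Accessibility: uRu, uRv, vRv
The negation has an open branch (countermodel exists).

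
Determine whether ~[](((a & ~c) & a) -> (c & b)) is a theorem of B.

Tableau for the negation [](((a & ~c) & a) -> (c & b)):
1. [](((a & ~c) & a) -> (c & b)), 0
2. ((a & ~c) & a) -> (c & b), 0
3. c & b, 0
4. c, 0
5. b, 0
Accessibility: 0R0
The negation has an open branch (countermodel exists).

Not valid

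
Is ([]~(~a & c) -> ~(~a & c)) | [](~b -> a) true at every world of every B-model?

Tableau for the negation ~(([]~(~a & c) -> ~(~a & c)) | [](~b -> a)):
1. ~(([]~(~a & c) -> ~(~a & c)) | [](~b -> a)), 0
2. ~([]~(~a & c) -> ~(~a & c)), 0
3. ~[](~b -> a), 0
4. []~(~a & c), 0
5. ~a & c, 0
6. ~a, 0
7. c, 0
8. ~(~a & c), 0
9. ~c, 0
Accessibility: 0R0
Branch closes: c and ~c both at 0.
Every branch of the negation's tableau closes; the branch above is one of them.

Valid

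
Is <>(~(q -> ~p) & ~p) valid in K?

Tableau for the negation ~<>(~(q -> ~p) & ~p):
1. ~<>(~(q -> ~p) & ~p), 0
The negation has an open branch (countermodel exists).

Not valid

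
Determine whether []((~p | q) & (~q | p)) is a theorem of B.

Tableau for the negation ~[]((~p | q) & (~q | p)):
1. ~[]((~p | q) & (~q | p)), 0
2. ~((~p | q) & (~q | p)), 1
3. ~(~q | p), 1
4. q, 1
5. ~p, 1
Accessibility: 0R0, 0R1, 1R0, 1R1
The negation has an open branch (countermodel exists).

No, not valid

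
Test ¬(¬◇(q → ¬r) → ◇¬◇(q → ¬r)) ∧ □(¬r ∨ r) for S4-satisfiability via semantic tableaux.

Unsatisfiable

1. ¬(¬◇(q → ¬r) → ◇¬◇(q → ¬r)) ∧ □(¬r ∨ r), w0
2. ¬(¬◇(q → ¬r) → ◇¬◇(q → ¬r)), w0
3. □(¬r ∨ r), w0
4. ¬◇(q → ¬r), w0
5. ¬◇¬◇(q → ¬r), w0
6. ¬r ∨ r, w0
7. ¬(q → ¬r), w0
8. q, w0
9. r, w0
10. ◇(q → ¬r), w0
11. q → ¬r, w1
12. ¬r ∨ r, w1
13. ¬(q → ¬r), w1
14. q, w1
15. r, w1
16. ◇(q → ¬r), w1
17. ¬r, w1
Accessibility: w0Rw0, w0Rw1, w1Rw1
Branch closes: r and ¬r both at w1.
Every branch closes; the branch above is one of them.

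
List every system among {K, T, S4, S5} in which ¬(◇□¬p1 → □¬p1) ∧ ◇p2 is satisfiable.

K, T, S4

S4-tableau for the formula:
1. ¬(◇□¬p1 → □¬p1) ∧ ◇p2, w0
2. ¬(◇□¬p1 → □¬p1), w0
3. ◇p2, w0
4. ◇□¬p1, w0
5. ¬□¬p1, w0
6. p2, w1
7. □¬p1, w2
8. ¬p1, w2
9. p1, w3
Accessibility: w0Rw0, w0Rw1, w0Rw2, w0Rw3, w1Rw1, w2Rw2, w3Rw3
Complete open branch: satisfiable in S4, hence also in K, T (this S4-model is also a K-model and a T-model).
S5-tableau for the formula:
1. ¬(◇□¬p1 → □¬p1) ∧ ◇p2, w0
2. ¬(◇□¬p1 → □¬p1), w0
3. ◇p2, w0
4. ◇□¬p1, w0
5. ¬□¬p1, w0
6. p2, w1
7. □¬p1, w2
8. ¬p1, w0
9. ¬p1, w1
10. ¬p1, w2
11. p1, w3
12. ¬p1, w3
Accessibility: w0Rw0, w0Rw1, w0Rw2, w0Rw3, w1Rw0, w1Rw1, w1Rw2, w1Rw3, w2Rw0, w2Rw1, w2Rw2, w2Rw3, w3Rw0, w3Rw1, w3Rw2, w3Rw3
Branch closes: p1 and ¬p1 both at w3.
Every branch closes (one shown): unsatisfiable in S5.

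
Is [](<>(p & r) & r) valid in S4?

Tableau for the negation ~[](<>(p & r) & r):
1. ~[](<>(p & r) & r), 0
2. ~(<>(p & r) & r), 1   [~[]-rule on 1: fresh world 1, 0R1]
3. ~r, 1   [~&-rule on 2 (branches; this branch)]
Accessibility: 0R0, 0R1, 1R1
The negation has an open branch (countermodel exists).

Not valid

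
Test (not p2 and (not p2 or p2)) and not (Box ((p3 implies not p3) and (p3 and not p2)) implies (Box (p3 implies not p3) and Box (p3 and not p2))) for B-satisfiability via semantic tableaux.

Unsatisfiable

1. (not p2 and (not p2 or p2)) and not (Box ((p3 implies not p3) and (p3 and not p2)) implies (Box (p3 implies not p3) and Box (p3 and not p2))), w0
2. not p2 and (not p2 or p2), w0
3. not (Box ((p3 implies not p3) and (p3 and not p2)) implies (Box (p3 implies not p3) and Box (p3 and not p2))), w0
4. not p2, w0
5. not p2 or p2, w0
6. Box ((p3 implies not p3) and (p3 and not p2)), w0
7. not (Box (p3 implies not p3) and Box (p3 and not p2)), w0
8. (p3 implies not p3) and (p3 and not p2), w0
9. p3 implies not p3, w0
10. p3 and not p2, w0
11. p3, w0
12. not Box (p3 and not p2), w0
13. not p3, w0
Accessibility: w0Rw0
Branch closes: p3 and not p3 both at w0.
All branches of the tableau close; one closing branch shown above.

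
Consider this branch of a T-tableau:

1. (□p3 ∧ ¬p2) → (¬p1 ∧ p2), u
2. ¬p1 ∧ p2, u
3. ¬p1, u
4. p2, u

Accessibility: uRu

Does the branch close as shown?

Not closed

No world carries both an atom and its negation.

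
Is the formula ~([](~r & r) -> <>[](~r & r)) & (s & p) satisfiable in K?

1. ~([](~r & r) -> <>[](~r & r)) & (s & p), w0
2. ~([](~r & r) -> <>[](~r & r)), w0   [&-rule on 1]
3. s & p, w0   [&-rule on 1]
4. [](~r & r), w0   [~->-rule on 2]
5. ~<>[](~r & r), w0   [~->-rule on 2]
6. s, w0   [&-rule on 3]
7. p, w0   [&-rule on 3]

Satisfiable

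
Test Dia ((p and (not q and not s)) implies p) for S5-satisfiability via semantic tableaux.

Satisfiable

1. Dia ((p and (not q and not s)) implies p), u
2. (p and (not q and not s)) implies p, v   [Dia-rule on 1: fresh world v, uRv]
3. p, v   [implies-rule on 2 (branches; this branch)]
Accessibility: uRu, uRv, vRu, vRv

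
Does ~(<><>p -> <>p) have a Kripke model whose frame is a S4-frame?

Unsatisfiable (every branch closes)

1. ~(<><>p -> <>p), u
2. <><>p, u
3. ~<>p, u
4. ~p, u
5. <>p, v
6. ~p, v
7. p, w
8. ~p, w
Accessibility: uRu, uRv, uRw, vRv, vRw, wRw
Branch closes: p and ~p both at w.
Every branch closes; the branch above is one of them.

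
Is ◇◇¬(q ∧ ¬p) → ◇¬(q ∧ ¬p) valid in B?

Invalid (countermodel exists)

Tableau for the negation ¬(◇◇¬(q ∧ ¬p) → ◇¬(q ∧ ¬p)):
1. ¬(◇◇¬(q ∧ ¬p) → ◇¬(q ∧ ¬p)), u
2. ◇◇¬(q ∧ ¬p), u
3. ¬◇¬(q ∧ ¬p), u
4. q ∧ ¬p, u
5. q, u
6. ¬p, u
7. ◇¬(q ∧ ¬p), v
8. q ∧ ¬p, v
9. q, v
10. ¬p, v
11. ¬(q ∧ ¬p), w
12. p, w
Accessibility: uRu, uRv, vRu, vRv, vRw, wRv, wRw
The negation has an open branch (countermodel exists).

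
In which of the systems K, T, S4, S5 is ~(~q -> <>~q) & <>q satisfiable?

T-tableau for the formula:
1. ~(~q -> <>~q) & <>q, 0
2. ~(~q -> <>~q), 0   [&-rule on 1]
3. <>q, 0   [&-rule on 1]
4. ~q, 0   [~->-rule on 2]
5. ~<>~q, 0   [~->-rule on 2]
6. q, 0   [~<>-rule on 5 via 0R0]
Accessibility: 0R0
Branch closes: q and ~q both at 0.
Every branch closes (one shown): unsatisfiable in T, hence also in S4, S5 (every S4/S5-frame is a T-frame).
K-tableau for the formula:
1. ~(~q -> <>~q) & <>q, 0
2. ~(~q -> <>~q), 0   [&-rule on 1]
3. <>q, 0   [&-rule on 1]
4. ~q, 0   [~->-rule on 2]
5. ~<>~q, 0   [~->-rule on 2]
6. q, 1   [<>-rule on 3: fresh world 1, 0R1]
Accessibility: 0R1
Complete open branch: satisfiable in K.

K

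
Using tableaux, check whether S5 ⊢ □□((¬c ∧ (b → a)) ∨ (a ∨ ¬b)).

Tableau for the negation ¬□□((¬c ∧ (b → a)) ∨ (a ∨ ¬b)):
1. ¬□□((¬c ∧ (b → a)) ∨ (a ∨ ¬b)), 0
2. ¬□((¬c ∧ (b → a)) ∨ (a ∨ ¬b)), 1
3. ¬((¬c ∧ (b → a)) ∨ (a ∨ ¬b)), 2
4. ¬(¬c ∧ (b → a)), 2
5. ¬(a ∨ ¬b), 2
6. ¬a, 2
7. b, 2
8. ¬(b → a), 2
Accessibility: 0R0, 0R1, 0R2, 1R0, 1R1, 1R2, 2R0, 2R1, 2R2
The negation has an open branch (countermodel exists).

Not valid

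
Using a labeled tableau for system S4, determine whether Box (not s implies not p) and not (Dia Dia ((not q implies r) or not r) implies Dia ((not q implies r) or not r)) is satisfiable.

No, unsatisfiable

1. Box (not s implies not p) and not (Dia Dia ((not q implies r) or not r) implies Dia ((not q implies r) or not r)), 0
2. Box (not s implies not p), 0
3. not (Dia Dia ((not q implies r) or not r) implies Dia ((not q implies r) or not r)), 0
4. Dia Dia ((not q implies r) or not r), 0
5. not Dia ((not q implies r) or not r), 0
6. not s implies not p, 0
7. not ((not q implies r) or not r), 0
8. not (not q implies r), 0
9. r, 0
10. not q, 0
11. not r, 0
Accessibility: 0R0
Branch closes: r and not r both at 0.
(One branch shown.) All branches close.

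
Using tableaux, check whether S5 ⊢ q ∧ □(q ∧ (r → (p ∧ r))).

No, not valid

Tableau for the negation ¬(q ∧ □(q ∧ (r → (p ∧ r)))):
1. ¬(q ∧ □(q ∧ (r → (p ∧ r)))), w0
2. ¬□(q ∧ (r → (p ∧ r))), w0
3. ¬(q ∧ (r → (p ∧ r))), w1
4. ¬(r → (p ∧ r)), w1
5. r, w1
6. ¬(p ∧ r), w1
7. ¬p, w1
Accessibility: w0Rw0, w0Rw1, w1Rw0, w1Rw1
The negation has an open branch (countermodel exists).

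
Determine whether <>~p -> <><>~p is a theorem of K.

Tableau for the negation ~(<>~p -> <><>~p):
1. ~(<>~p -> <><>~p), w0
2. <>~p, w0   [~->-rule on 1]
3. ~<><>~p, w0   [~->-rule on 1]
4. ~p, w1   [<>-rule on 2: fresh world w1, w0Rw1]
5. ~<>~p, w1   [~<>-rule on 3 via w0Rw1]
Accessibility: w0Rw1
The negation has an open branch (countermodel exists).

Not valid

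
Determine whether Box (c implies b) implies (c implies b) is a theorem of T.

Tableau for the negation not (Box (c implies b) implies (c implies b)):
1. not (Box (c implies b) implies (c implies b)), u
2. Box (c implies b), u   [neg-implies-rule on 1]
3. not (c implies b), u   [neg-implies-rule on 1]
4. c, u   [neg-implies-rule on 3]
5. not b, u   [neg-implies-rule on 3]
6. c implies b, u   [Box-rule on 2 via uRu]
7. b, u   [implies-rule on 6 (branches; this branch)]
Accessibility: uRu
Branch closes: b and not b both at u.
All branches of the negation close; one closing branch shown above.

Yes, valid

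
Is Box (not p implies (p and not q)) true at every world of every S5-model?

Tableau for the negation not Box (not p implies (p and not q)):
1. not Box (not p implies (p and not q)), 0
2. not (not p implies (p and not q)), 1   [neg-Box-rule on 1: fresh world 1, 0R1]
3. not p, 1   [neg-implies-rule on 2]
4. not (p and not q), 1   [neg-implies-rule on 2]
5. q, 1   [neg-and-rule on 4 (branches; this branch)]
Accessibility: 0R0, 0R1, 1R0, 1R1
The negation has an open branch (countermodel exists).

Invalid (countermodel exists)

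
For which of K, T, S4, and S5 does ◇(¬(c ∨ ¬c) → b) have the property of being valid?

T, S4, S5

T-tableau for the negation ¬◇(¬(c ∨ ¬c) → b):
1. ¬◇(¬(c ∨ ¬c) → b), w0
2. ¬(¬(c ∨ ¬c) → b), w0   [¬◇-rule on 1 via w0Rw0]
3. ¬(c ∨ ¬c), w0   [¬→-rule on 2]
4. ¬b, w0   [¬→-rule on 2]
5. ¬c, w0   [¬∨-rule on 3]
6. c, w0   [¬∨-rule on 3]
Accessibility: w0Rw0
Branch closes: c and ¬c both at w0.
Every branch closes (one shown): valid in T, hence also in S4, S5 (every theorem of T is a theorem of S4 and S5).
K-tableau for the negation ¬◇(¬(c ∨ ¬c) → b):
1. ¬◇(¬(c ∨ ¬c) → b), w0
Complete open branch: countermodel on a K-frame, so not valid in K.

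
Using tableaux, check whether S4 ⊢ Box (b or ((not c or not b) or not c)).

Tableau for the negation not Box (b or ((not c or not b) or not c)):
1. not Box (b or ((not c or not b) or not c)), 0
2. not (b or ((not c or not b) or not c)), 1
3. not b, 1
4. not ((not c or not b) or not c), 1
5. not (not c or not b), 1
6. c, 1
7. b, 1
Accessibility: 0R0, 0R1, 1R1
Branch closes: b and not b both at 1.
Every branch of the negation's tableau closes; the branch above is one of them.

Yes, valid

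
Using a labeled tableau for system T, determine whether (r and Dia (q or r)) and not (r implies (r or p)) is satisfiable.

1. (r and Dia (q or r)) and not (r implies (r or p)), u
2. r and Dia (q or r), u   [and-rule on 1]
3. not (r implies (r or p)), u   [and-rule on 1]
4. r, u   [and-rule on 2]
5. Dia (q or r), u   [and-rule on 2]
6. not (r or p), u   [neg-implies-rule on 3]
7. not r, u   [neg-or-rule on 6]
8. not p, u   [neg-or-rule on 6]
Accessibility: uRu
Branch closes: r and not r both at u.
Every branch closes; the branch above is one of them.

No, unsatisfiable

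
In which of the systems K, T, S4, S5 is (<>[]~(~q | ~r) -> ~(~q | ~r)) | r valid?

S5

S5-tableau for the negation ~((<>[]~(~q | ~r) -> ~(~q | ~r)) | r):
1. ~((<>[]~(~q | ~r) -> ~(~q | ~r)) | r), w0
2. ~(<>[]~(~q | ~r) -> ~(~q | ~r)), w0
3. ~r, w0
4. <>[]~(~q | ~r), w0
5. ~q | ~r, w0
6. []~(~q | ~r), w1
7. ~(~q | ~r), w0
8. q, w0
9. r, w0
Accessibility: w0Rw0, w0Rw1, w1Rw0, w1Rw1
Branch closes: r and ~r both at w0.
Every branch closes (one shown): valid in S5.
S4-tableau for the negation ~((<>[]~(~q | ~r) -> ~(~q | ~r)) | r):
1. ~((<>[]~(~q | ~r) -> ~(~q | ~r)) | r), w0
2. ~(<>[]~(~q | ~r) -> ~(~q | ~r)), w0
3. ~r, w0
4. <>[]~(~q | ~r), w0
5. ~q | ~r, w0
6. []~(~q | ~r), w1
7. ~(~q | ~r), w1
8. q, w1
9. r, w1
Accessibility: w0Rw0, w0Rw1, w1Rw1
Complete open branch: countermodel on an S4-frame, so not valid in S4, nor in K, T (the same frame is also a K-frame and a T-frame).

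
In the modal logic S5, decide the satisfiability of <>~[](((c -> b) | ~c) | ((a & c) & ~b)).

Yes, satisfiable

1. <>~[](((c -> b) | ~c) | ((a & c) & ~b)), 0
2. ~[](((c -> b) | ~c) | ((a & c) & ~b)), 1   [<>-rule on 1: fresh world 1, 0R1]
3. ~(((c -> b) | ~c) | ((a & c) & ~b)), 2   [~[]-rule on 2: fresh world 2, 1R2]
4. ~((c -> b) | ~c), 2   [~|-rule on 3]
5. ~((a & c) & ~b), 2   [~|-rule on 3]
6. ~(c -> b), 2   [~|-rule on 4]
7. c, 2   [~|-rule on 4]
8. ~b, 2   [~->-rule on 6]
9. ~(a & c), 2   [~&-rule on 5 (branches; this branch)]
10. ~a, 2   [~&-rule on 9 (branches; this branch)]
Accessibility: 0R0, 0R1, 0R2, 1R0, 1R1, 1R2, 2R0, 2R1, 2R2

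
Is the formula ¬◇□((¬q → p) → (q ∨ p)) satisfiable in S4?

1. ¬◇□((¬q → p) → (q ∨ p)), u
2. ¬□((¬q → p) → (q ∨ p)), u
3. ¬((¬q → p) → (q ∨ p)), v
4. ¬q → p, v
5. ¬(q ∨ p), v
6. ¬q, v
7. ¬p, v
8. ¬□((¬q → p) → (q ∨ p)), v
9. p, v
Accessibility: uRu, uRv, vRv
Branch closes: p and ¬p both at v.
(One branch shown.) All branches close.

No, unsatisfiable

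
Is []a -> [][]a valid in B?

Tableau for the negation ~([]a -> [][]a):
1. ~([]a -> [][]a), 0
2. []a, 0
3. ~[][]a, 0
4. a, 0
5. ~[]a, 1
6. a, 1
7. ~a, 2
Accessibility: 0R0, 0R1, 1R0, 1R1, 1R2, 2R1, 2R2
The negation has an open branch (countermodel exists).

Not valid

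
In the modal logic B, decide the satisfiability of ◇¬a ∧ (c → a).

Satisfiable (open branch found)

1. ◇¬a ∧ (c → a), u
2. ◇¬a, u
3. c → a, u
4. a, u
5. ¬a, v
Accessibility: uRu, uRv, vRu, vRv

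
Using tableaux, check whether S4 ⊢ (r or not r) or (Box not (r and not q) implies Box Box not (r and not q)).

Tableau for the negation not ((r or not r) or (Box not (r and not q) implies Box Box not (r and not q))):
1. not ((r or not r) or (Box not (r and not q) implies Box Box not (r and not q))), 0
2. not (r or not r), 0   [neg-or-rule on 1]
3. not (Box not (r and not q) implies Box Box not (r and not q)), 0   [neg-or-rule on 1]
4. not r, 0   [neg-or-rule on 2]
5. r, 0   [neg-or-rule on 2]
Accessibility: 0R0
Branch closes: r and not r both at 0.
Every branch of the negation's tableau closes; the branch above is one of them.

Valid in S4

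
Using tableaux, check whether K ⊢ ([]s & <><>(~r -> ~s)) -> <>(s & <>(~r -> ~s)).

Tableau for the negation ~(([]s & <><>(~r -> ~s)) -> <>(s & <>(~r -> ~s))):
1. ~(([]s & <><>(~r -> ~s)) -> <>(s & <>(~r -> ~s))), w0
2. []s & <><>(~r -> ~s), w0   [~->-rule on 1]
3. ~<>(s & <>(~r -> ~s)), w0   [~->-rule on 1]
4. []s, w0   [&-rule on 2]
5. <><>(~r -> ~s), w0   [&-rule on 2]
6. <>(~r -> ~s), w1   [<>-rule on 5: fresh world w1, w0Rw1]
7. ~(s & <>(~r -> ~s)), w1   [~<>-rule on 3 via w0Rw1]
8. s, w1   [[]-rule on 4 via w0Rw1]
9. ~<>(~r -> ~s), w1   [~&-rule on 7 (branches; this branch)]
10. ~r -> ~s, w2   [<>-rule on 6: fresh world w2, w1Rw2]
11. ~(~r -> ~s), w2   [~<>-rule on 9 via w1Rw2]
12. ~r, w2   [~->-rule on 11]
13. s, w2   [~->-rule on 11]
14. ~s, w2   [->-rule on 10 (branches; this branch)]
Accessibility: w0Rw1, w1Rw2
Branch closes: s and ~s both at w2.
All branches of the negation close; one closing branch shown above.

Valid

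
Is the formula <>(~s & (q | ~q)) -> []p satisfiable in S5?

1. <>(~s & (q | ~q)) -> []p, u
2. []p, u   [->-rule on 1 (branches; this branch)]
3. p, u   [[]-rule on 2 via uRu]
Accessibility: uRu

Satisfiable (open branch found)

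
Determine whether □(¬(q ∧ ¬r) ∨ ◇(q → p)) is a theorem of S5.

Tableau for the negation ¬□(¬(q ∧ ¬r) ∨ ◇(q → p)):
1. ¬□(¬(q ∧ ¬r) ∨ ◇(q → p)), u
2. ¬(¬(q ∧ ¬r) ∨ ◇(q → p)), v   [¬□-rule on 1: fresh world v, uRv]
3. q ∧ ¬r, v   [¬∨-rule on 2]
4. ¬◇(q → p), v   [¬∨-rule on 2]
5. q, v   [∧-rule on 3]
6. ¬r, v   [∧-rule on 3]
7. ¬(q → p), u   [¬◇-rule on 4 via vRu]
8. q, u   [¬→-rule on 7]
9. ¬p, u   [¬→-rule on 7]
10. ¬(q → p), v   [¬◇-rule on 4 via vRv]
11. ¬p, v   [¬→-rule on 10]
Accessibility: uRu, uRv, vRu, vRv
The negation has an open branch (countermodel exists).

Not valid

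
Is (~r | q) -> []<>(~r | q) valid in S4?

Tableau for the negation ~((~r | q) -> []<>(~r | q)):
1. ~((~r | q) -> []<>(~r | q)), w0
2. ~r | q, w0
3. ~[]<>(~r | q), w0
4. q, w0
5. ~<>(~r | q), w1
6. ~(~r | q), w1
7. r, w1
8. ~q, w1
Accessibility: w0Rw0, w0Rw1, w1Rw1
The negation has an open branch (countermodel exists).

No, not valid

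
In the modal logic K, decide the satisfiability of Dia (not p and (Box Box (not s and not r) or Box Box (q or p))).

1. Dia (not p and (Box Box (not s and not r) or Box Box (q or p))), w0
2. not p and (Box Box (not s and not r) or Box Box (q or p)), w1
3. not p, w1
4. Box Box (not s and not r) or Box Box (q or p), w1
5. Box Box (q or p), w1
Accessibility: w0Rw1

Satisfiable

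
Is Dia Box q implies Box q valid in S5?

Tableau for the negation not (Dia Box q implies Box q):
1. not (Dia Box q implies Box q), w0
2. Dia Box q, w0   [neg-implies-rule on 1]
3. not Box q, w0   [neg-implies-rule on 1]
4. Box q, w1   [Dia-rule on 2: fresh world w1, w0Rw1]
5. q, w0   [Box-rule on 4 via w1Rw0]
6. q, w1   [Box-rule on 4 via w1Rw1]
7. not q, w2   [neg-Box-rule on 3: fresh world w2, w0Rw2]
8. q, w2   [Box-rule on 4 via w1Rw2]
Accessibility: w0Rw0, w0Rw1, w0Rw2, w1Rw0, w1Rw1, w1Rw2, w2Rw0, w2Rw1, w2Rw2
Branch closes: q and not q both at w2.
Every branch of the negation's tableau closes; the branch above is one of them.

Yes, valid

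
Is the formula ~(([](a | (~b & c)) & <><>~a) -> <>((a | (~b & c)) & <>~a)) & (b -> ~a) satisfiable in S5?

No, unsatisfiable

1. ~(([](a | (~b & c)) & <><>~a) -> <>((a | (~b & c)) & <>~a)) & (b -> ~a), 0
2. ~(([](a | (~b & c)) & <><>~a) -> <>((a | (~b & c)) & <>~a)), 0
3. b -> ~a, 0
4. [](a | (~b & c)) & <><>~a, 0
5. ~<>((a | (~b & c)) & <>~a), 0
6. [](a | (~b & c)), 0
7. <><>~a, 0
8. ~((a | (~b & c)) & <>~a), 0
9. a | (~b & c), 0
10. ~b, 0
11. ~<>~a, 0
12. a, 0
13. ~b & c, 0
14. c, 0
15. <>~a, 1
16. ~((a | (~b & c)) & <>~a), 1
17. a | (~b & c), 1
18. a, 1
19. ~<>~a, 1
20. ~b & c, 1
21. ~b, 1
22. c, 1
23. ~a, 2
24. ~((a | (~b & c)) & <>~a), 2
25. a | (~b & c), 2
26. a, 2
Accessibility: 0R0, 0R1, 0R2, 1R0, 1R1, 1R2, 2R0, 2R1, 2R2
Branch closes: a and ~a both at 2.
Every branch closes; the branch above is one of them.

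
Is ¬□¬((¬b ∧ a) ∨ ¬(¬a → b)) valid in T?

No, not valid

Tableau for the negation □¬((¬b ∧ a) ∨ ¬(¬a → b)):
1. □¬((¬b ∧ a) ∨ ¬(¬a → b)), w0
2. ¬((¬b ∧ a) ∨ ¬(¬a → b)), w0
3. ¬(¬b ∧ a), w0
4. ¬a → b, w0
5. ¬a, w0
6. b, w0
Accessibility: w0Rw0
The negation has an open branch (countermodel exists).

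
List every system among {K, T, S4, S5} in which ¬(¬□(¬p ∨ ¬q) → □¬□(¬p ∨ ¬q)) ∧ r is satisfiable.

K, T, S4

S4-tableau for the formula:
1. ¬(¬□(¬p ∨ ¬q) → □¬□(¬p ∨ ¬q)) ∧ r, 0
2. ¬(¬□(¬p ∨ ¬q) → □¬□(¬p ∨ ¬q)), 0   [∧-rule on 1]
3. r, 0   [∧-rule on 1]
4. ¬□(¬p ∨ ¬q), 0   [¬→-rule on 2]
5. ¬□¬□(¬p ∨ ¬q), 0   [¬→-rule on 2]
6. ¬(¬p ∨ ¬q), 1   [¬□-rule on 4: fresh world 1, 0R1]
7. p, 1   [¬∨-rule on 6]
8. q, 1   [¬∨-rule on 6]
9. □(¬p ∨ ¬q), 2   [¬□-rule on 5: fresh world 2, 0R2]
10. ¬p ∨ ¬q, 2   [□-rule on 9 via 2R2]
11. ¬q, 2   [∨-rule on 10 (branches; this branch)]
Accessibility: 0R0, 0R1, 0R2, 1R1, 2R2
Complete open branch: satisfiable in S4, hence also in K, T (this S4-model is also a K-model and a T-model).
S5-tableau for the formula:
1. ¬(¬□(¬p ∨ ¬q) → □¬□(¬p ∨ ¬q)) ∧ r, 0
2. ¬(¬□(¬p ∨ ¬q) → □¬□(¬p ∨ ¬q)), 0   [∧-rule on 1]
3. r, 0   [∧-rule on 1]
4. ¬□(¬p ∨ ¬q), 0   [¬→-rule on 2]
5. ¬□¬□(¬p ∨ ¬q), 0   [¬→-rule on 2]
6. ¬(¬p ∨ ¬q), 1   [¬□-rule on 4: fresh world 1, 0R1]
7. p, 1   [¬∨-rule on 6]
8. q, 1   [¬∨-rule on 6]
9. □(¬p ∨ ¬q), 2   [¬□-rule on 5: fresh world 2, 0R2]
10. ¬p ∨ ¬q, 0   [□-rule on 9 via 2R0]
11. ¬p ∨ ¬q, 1   [□-rule on 9 via 2R1]
12. ¬p ∨ ¬q, 2   [□-rule on 9 via 2R2]
13. ¬q, 0   [∨-rule on 10 (branches; this branch)]
14. ¬q, 1   [∨-rule on 11 (branches; this branch)]
Accessibility: 0R0, 0R1, 0R2, 1R0, 1R1, 1R2, 2R0, 2R1, 2R2
Branch closes: q and ¬q both at 1.
Every branch closes (one shown): unsatisfiable in S5.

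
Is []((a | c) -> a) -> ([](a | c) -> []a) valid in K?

Yes, valid

Tableau for the negation ~([]((a | c) -> a) -> ([](a | c) -> []a)):
1. ~([]((a | c) -> a) -> ([](a | c) -> []a)), 0
2. []((a | c) -> a), 0
3. ~([](a | c) -> []a), 0
4. [](a | c), 0
5. ~[]a, 0
6. ~a, 1
7. (a | c) -> a, 1
8. a | c, 1
9. ~(a | c), 1
10. ~c, 1
11. c, 1
Accessibility: 0R1
Branch closes: c and ~c both at 1.
Every branch of the negation's tableau closes; the branch above is one of them.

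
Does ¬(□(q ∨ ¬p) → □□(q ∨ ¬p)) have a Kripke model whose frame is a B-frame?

Satisfiable (open branch found)

1. ¬(□(q ∨ ¬p) → □□(q ∨ ¬p)), u
2. □(q ∨ ¬p), u
3. ¬□□(q ∨ ¬p), u
4. q ∨ ¬p, u
5. ¬p, u
6. ¬□(q ∨ ¬p), v
7. q ∨ ¬p, v
8. ¬p, v
9. ¬(q ∨ ¬p), w
10. ¬q, w
11. p, w
Accessibility: uRu, uRv, vRu, vRv, vRw, wRv, wRw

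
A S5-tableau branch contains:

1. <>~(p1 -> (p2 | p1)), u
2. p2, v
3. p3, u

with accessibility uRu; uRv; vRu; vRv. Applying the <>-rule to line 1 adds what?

a fresh world w with uRw, and ~(p1 -> (p2 | p1)) at w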